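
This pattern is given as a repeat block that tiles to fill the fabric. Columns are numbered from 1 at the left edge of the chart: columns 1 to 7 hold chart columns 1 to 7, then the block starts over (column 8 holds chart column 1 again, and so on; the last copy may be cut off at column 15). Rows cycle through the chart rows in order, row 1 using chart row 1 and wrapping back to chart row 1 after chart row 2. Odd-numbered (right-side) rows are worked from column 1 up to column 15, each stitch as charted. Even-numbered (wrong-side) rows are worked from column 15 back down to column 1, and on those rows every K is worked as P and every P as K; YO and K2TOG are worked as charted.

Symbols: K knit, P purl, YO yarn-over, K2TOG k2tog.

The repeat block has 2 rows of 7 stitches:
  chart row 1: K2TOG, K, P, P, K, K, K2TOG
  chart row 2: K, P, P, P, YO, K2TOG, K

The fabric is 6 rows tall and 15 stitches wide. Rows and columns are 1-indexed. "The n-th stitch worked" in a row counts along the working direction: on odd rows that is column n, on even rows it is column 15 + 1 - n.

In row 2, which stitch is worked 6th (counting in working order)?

For row 2: chart row = ((2-1) mod 2) + 1 = 2; this is a WS (even) row.
Chart row 2 tiled across columns 1-15: K P P P YO K2TOG K K P P P YO K2TOG K K
WS: work from column 15 back to column 1 (reverse the tiled row), swapping K<->P (YO and K2TOG unchanged).
Row 2 as worked: P P K2TOG YO K K K P P K2TOG YO K K K P
The 6th stitch worked is K.

Stitch:
K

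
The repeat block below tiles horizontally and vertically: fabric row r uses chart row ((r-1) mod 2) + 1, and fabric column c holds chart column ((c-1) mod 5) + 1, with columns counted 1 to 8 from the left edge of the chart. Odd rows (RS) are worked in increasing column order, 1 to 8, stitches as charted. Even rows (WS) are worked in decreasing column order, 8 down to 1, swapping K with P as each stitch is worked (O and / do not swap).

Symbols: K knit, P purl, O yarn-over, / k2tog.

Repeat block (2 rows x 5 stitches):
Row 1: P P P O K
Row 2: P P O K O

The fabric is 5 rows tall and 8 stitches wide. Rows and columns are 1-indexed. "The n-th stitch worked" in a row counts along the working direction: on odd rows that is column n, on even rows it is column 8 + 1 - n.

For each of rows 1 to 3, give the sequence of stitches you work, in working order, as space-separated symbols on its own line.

Row 1: chart row 1, RS - tile across columns 1-8 and work as-is.
Row 2: chart row 2, WS - tiled (columns 1-8): P P O K O P P O; work from column 8 back to 1 with K<->P swapped.
Row 3: chart row 1, RS - tile across columns 1-8 and work as-is.

Result:
P P P O K P P P
O K K O P O K K
P P P O K P P P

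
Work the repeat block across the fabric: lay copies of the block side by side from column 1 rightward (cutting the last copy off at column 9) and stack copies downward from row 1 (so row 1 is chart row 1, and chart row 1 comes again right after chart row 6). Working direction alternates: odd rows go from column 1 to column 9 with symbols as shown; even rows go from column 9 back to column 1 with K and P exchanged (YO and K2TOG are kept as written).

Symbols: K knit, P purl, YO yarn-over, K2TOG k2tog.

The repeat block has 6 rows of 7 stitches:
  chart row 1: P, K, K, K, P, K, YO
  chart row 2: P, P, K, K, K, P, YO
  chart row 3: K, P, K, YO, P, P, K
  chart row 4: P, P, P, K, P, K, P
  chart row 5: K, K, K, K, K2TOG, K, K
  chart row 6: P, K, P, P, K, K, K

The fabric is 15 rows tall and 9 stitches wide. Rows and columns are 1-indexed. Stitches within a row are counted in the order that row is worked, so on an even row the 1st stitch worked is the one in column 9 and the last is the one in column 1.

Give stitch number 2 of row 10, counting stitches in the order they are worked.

Row 10: (10-1) mod 6 = 3, so use chart row 4. Even row -> WS.
Chart row 4 tiled across columns 1-9: P P P K P K P P P
WS row: flip the tiled sequence (start at column 9) and apply K<->P; YO and K2TOG stay.
Row 10 as worked: K K K P K P K K K
Stitch 2 in working order -> K

Stitch:
K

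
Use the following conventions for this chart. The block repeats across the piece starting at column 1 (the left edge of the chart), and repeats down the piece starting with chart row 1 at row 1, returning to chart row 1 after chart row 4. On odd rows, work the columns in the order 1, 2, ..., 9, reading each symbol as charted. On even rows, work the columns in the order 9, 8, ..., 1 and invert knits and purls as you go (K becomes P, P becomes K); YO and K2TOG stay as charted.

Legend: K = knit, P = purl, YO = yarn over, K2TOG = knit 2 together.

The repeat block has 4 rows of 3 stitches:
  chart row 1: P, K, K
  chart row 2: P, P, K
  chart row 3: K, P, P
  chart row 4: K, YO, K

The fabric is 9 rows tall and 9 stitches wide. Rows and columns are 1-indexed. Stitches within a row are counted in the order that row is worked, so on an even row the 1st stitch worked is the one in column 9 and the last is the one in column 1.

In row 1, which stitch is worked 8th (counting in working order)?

For row 1: chart row = ((1-1) mod 4) + 1 = 1; this is a RS (odd) row.
Chart row 1 tiled across columns 1-9: P K K P K K P K K
RS row: no reversal, no swap; stitch n worked = column n.
Counting 8 along the worked row gives K.

Result:
K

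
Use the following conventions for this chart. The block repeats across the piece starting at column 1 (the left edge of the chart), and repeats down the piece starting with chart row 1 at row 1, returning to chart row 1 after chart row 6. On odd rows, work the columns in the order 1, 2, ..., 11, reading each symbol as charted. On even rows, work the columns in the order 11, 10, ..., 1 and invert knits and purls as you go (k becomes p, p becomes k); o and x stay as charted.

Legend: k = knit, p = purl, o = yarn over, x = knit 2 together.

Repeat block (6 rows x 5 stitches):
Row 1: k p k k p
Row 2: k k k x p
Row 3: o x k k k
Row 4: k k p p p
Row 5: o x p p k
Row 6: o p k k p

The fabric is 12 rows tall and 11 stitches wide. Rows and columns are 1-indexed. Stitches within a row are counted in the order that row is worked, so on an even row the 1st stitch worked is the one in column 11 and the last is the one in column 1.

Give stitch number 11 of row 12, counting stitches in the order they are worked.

Row 12 uses chart row ((12-1) mod 6)+1 = 6. Row 12 is even, so WS.
Chart row 6 tiled across columns 1-11: o p k k p o p k k p o
Wrong side: read the tiled row from column 11 down to 1 and exchange k with p (leave o, x).
Row 12 as worked: o k p p k o k p p k o
The 11th stitch worked is o.

Stitch:
o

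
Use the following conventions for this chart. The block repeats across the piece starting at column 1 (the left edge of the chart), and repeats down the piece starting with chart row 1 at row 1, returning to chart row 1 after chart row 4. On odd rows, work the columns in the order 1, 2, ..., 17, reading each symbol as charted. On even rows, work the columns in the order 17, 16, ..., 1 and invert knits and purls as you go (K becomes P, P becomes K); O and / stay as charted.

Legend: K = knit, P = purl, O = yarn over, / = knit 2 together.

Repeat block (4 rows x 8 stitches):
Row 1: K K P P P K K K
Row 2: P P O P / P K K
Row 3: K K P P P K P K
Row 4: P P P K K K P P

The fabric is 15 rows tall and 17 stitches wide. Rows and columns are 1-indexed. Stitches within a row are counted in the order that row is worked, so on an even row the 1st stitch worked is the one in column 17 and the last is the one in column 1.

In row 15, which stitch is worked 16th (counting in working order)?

== STITCH ==
K

Derivation:
Row 15 uses chart row ((15-1) mod 4)+1 = 3. Row 15 is odd, so RS.
Chart row 3 tiled across columns 1-17: K K P P P K P K K K P P P K P K K
RS: work column 1 to column 17, symbols as charted — the tiled row is the row as worked.
Stitch 16 in working order -> K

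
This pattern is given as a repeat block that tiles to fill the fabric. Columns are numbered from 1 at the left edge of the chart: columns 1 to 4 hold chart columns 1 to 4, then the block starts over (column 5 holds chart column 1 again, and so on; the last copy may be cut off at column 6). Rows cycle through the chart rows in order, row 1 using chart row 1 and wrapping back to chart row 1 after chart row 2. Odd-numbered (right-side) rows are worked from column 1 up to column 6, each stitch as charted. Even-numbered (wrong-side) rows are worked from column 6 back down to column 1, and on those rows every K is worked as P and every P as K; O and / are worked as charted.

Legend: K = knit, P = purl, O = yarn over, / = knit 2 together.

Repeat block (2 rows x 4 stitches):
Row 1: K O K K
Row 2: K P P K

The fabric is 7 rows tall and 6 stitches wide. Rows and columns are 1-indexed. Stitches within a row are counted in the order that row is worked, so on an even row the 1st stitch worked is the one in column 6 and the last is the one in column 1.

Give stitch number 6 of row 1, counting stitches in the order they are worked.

Stitch:
O

Derivation:
For row 1: chart row = ((1-1) mod 2) + 1 = 1; this is a RS (odd) row.
Chart row 1 tiled across columns 1-6: K O K K K O
RS: work column 1 to column 6, symbols as charted — the tiled row is the row as worked.
Stitch 6 in working order -> O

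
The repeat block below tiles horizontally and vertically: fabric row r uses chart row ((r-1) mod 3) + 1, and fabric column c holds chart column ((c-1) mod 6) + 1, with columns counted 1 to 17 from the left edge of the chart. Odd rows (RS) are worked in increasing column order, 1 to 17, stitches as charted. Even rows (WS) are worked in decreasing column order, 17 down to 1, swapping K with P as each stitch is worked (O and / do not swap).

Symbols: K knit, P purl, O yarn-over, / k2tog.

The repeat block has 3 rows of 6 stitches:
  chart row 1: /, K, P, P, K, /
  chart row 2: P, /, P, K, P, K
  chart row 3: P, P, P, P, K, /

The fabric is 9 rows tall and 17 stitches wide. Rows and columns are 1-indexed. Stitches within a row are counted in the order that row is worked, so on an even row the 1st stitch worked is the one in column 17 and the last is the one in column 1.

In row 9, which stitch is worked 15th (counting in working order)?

Row 9 uses chart row ((9-1) mod 3)+1 = 3. Row 9 is odd, so RS.
Chart row 3 tiled across columns 1-17: P P P P K / P P P P K / P P P P K
RS: work column 1 to column 17, symbols as charted — the tiled row is the row as worked.
Counting 15 along the worked row gives P.

Result:
P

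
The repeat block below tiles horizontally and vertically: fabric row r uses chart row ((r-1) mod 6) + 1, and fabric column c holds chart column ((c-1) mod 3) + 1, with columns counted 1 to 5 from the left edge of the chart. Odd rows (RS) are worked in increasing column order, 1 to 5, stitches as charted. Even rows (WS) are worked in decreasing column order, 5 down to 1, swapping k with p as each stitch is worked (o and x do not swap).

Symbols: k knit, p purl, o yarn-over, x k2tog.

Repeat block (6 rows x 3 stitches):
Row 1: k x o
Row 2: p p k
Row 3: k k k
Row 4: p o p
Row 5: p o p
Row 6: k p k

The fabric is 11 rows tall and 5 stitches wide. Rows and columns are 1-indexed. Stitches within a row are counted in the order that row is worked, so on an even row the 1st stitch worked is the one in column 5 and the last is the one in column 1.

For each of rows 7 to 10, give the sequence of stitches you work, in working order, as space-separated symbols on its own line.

Result:
k x o k x
k k p k k
k k k k k
o k k o k

Derivation:
Row 7: chart row 1, RS - tile across columns 1-5 and work as-is.
Row 8: chart row 2, WS - tiled (columns 1-5): p p k p p; work from column 5 back to 1 with k<->p swapped.
Row 9: chart row 3, RS - tile across columns 1-5 and work as-is.
Row 10: chart row 4, WS - tiled (columns 1-5): p o p p o; work from column 5 back to 1 with k<->p swapped.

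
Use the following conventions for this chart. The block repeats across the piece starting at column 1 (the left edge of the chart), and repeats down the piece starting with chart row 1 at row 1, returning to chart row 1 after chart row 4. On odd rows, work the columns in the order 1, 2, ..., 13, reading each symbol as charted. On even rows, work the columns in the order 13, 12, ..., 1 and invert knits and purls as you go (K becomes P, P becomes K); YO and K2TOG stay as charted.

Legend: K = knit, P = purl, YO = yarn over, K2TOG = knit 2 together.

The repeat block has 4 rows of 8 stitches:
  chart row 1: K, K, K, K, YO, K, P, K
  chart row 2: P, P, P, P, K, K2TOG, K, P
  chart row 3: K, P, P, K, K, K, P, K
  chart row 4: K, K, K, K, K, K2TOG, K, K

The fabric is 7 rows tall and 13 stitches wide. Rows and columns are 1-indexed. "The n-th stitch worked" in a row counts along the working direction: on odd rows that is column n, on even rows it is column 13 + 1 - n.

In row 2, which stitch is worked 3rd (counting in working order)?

Result:
K

Derivation:
Row 2 uses chart row ((2-1) mod 4)+1 = 2. Row 2 is even, so WS.
Chart row 2 tiled across columns 1-13: P P P P K K2TOG K P P P P P K
Wrong side: read the tiled row from column 13 down to 1 and exchange K with P (leave YO, K2TOG).
Row 2 as worked: P K K K K K P K2TOG P K K K K
Stitch 3 in working order -> K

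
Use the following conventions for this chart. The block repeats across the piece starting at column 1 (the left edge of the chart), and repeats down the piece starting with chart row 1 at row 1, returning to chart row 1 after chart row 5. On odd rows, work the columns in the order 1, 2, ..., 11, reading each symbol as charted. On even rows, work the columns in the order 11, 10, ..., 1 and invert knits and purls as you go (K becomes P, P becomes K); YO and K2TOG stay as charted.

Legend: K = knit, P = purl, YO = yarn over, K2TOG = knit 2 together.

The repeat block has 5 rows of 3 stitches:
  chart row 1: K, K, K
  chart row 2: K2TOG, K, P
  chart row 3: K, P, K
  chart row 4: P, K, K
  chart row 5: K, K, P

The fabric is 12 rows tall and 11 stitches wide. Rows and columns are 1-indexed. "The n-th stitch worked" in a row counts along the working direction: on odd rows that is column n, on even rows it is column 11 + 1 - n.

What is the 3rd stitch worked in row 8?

Stitch:
P

Derivation:
Row 8 uses chart row ((8-1) mod 5)+1 = 3. Row 8 is even, so WS.
Chart row 3 tiled across columns 1-11: K P K K P K K P K K P
WS row: flip the tiled sequence (start at column 11) and apply K<->P; YO and K2TOG stay.
Row 8 as worked: K P P K P P K P P K P
The 3rd stitch worked is P.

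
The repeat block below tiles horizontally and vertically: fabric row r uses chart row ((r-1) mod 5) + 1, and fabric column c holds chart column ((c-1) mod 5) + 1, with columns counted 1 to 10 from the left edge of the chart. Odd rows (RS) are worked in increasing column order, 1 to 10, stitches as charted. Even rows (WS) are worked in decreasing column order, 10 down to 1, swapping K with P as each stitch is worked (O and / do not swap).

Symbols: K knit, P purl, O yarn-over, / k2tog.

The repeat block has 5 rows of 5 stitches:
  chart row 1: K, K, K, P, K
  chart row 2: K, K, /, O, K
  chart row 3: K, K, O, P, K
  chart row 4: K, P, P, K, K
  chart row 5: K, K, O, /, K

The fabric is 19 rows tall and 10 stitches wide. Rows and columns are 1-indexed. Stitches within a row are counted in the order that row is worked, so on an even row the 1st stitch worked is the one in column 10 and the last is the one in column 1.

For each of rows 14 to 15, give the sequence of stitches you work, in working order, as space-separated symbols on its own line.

Result:
P P K K P P P K K P
K K O / K K K O / K

Derivation:
Row 14: chart row 4, WS - tiled (columns 1-10): K P P K K K P P K K; work from column 10 back to 1 with K<->P swapped.
Row 15: chart row 5, RS - tile across columns 1-10 and work as-is.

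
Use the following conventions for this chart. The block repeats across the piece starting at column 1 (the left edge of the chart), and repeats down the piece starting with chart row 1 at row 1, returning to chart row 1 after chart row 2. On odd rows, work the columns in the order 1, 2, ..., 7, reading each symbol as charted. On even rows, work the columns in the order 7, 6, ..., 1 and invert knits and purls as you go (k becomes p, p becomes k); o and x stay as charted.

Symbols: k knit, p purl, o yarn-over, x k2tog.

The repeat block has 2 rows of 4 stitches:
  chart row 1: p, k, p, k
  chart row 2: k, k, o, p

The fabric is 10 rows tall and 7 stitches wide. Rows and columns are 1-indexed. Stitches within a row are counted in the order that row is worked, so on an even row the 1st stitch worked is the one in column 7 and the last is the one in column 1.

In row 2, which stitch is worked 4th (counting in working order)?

== STITCH ==
k

Derivation:
Row 2: (2-1) mod 2 = 1, so use chart row 2. Even row -> WS.
Chart row 2 tiled across columns 1-7: k k o p k k o
WS row: flip the tiled sequence (start at column 7) and apply k<->p; o and x stay.
Row 2 as worked: o p p k o p p
The 4th stitch worked is k.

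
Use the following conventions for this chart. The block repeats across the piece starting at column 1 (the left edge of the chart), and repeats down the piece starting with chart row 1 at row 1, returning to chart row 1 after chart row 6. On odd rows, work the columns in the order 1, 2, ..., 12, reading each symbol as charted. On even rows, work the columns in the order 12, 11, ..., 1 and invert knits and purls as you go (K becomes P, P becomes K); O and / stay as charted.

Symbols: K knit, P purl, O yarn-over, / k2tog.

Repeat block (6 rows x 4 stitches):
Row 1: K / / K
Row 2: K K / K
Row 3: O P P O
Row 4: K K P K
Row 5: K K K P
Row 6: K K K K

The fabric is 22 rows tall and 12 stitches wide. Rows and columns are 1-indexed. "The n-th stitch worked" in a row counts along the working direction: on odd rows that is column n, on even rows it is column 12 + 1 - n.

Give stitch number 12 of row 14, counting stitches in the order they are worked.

Result:
P

Derivation:
Row 14 uses chart row ((14-1) mod 6)+1 = 2. Row 14 is even, so WS.
Chart row 2 tiled across columns 1-12: K K / K K K / K K K / K
WS: work from column 12 back to column 1 (reverse the tiled row), swapping K<->P (O and / unchanged).
Row 14 as worked: P / P P P / P P P / P P
Stitch 12 in working order -> P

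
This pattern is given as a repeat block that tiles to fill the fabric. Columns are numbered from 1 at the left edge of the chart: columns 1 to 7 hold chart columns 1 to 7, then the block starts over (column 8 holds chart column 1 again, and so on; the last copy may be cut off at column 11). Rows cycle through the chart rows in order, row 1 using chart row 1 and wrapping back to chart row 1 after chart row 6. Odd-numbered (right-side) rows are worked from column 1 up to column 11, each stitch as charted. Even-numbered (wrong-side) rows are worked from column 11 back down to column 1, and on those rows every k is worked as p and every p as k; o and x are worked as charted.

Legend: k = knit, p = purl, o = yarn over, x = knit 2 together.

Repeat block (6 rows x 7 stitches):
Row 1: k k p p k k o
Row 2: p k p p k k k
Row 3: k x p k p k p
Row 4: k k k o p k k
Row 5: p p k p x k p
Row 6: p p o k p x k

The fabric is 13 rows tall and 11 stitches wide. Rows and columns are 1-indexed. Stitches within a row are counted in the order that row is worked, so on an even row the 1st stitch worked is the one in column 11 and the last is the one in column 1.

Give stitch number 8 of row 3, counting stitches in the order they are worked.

== STITCH ==
k

Derivation:
Row 3: (3-1) mod 6 = 2, so use chart row 3. Odd row -> RS.
Chart row 3 tiled across columns 1-11: k x p k p k p k x p k
RS: work column 1 to column 11, symbols as charted — the tiled row is the row as worked.
Stitch 8 in working order -> k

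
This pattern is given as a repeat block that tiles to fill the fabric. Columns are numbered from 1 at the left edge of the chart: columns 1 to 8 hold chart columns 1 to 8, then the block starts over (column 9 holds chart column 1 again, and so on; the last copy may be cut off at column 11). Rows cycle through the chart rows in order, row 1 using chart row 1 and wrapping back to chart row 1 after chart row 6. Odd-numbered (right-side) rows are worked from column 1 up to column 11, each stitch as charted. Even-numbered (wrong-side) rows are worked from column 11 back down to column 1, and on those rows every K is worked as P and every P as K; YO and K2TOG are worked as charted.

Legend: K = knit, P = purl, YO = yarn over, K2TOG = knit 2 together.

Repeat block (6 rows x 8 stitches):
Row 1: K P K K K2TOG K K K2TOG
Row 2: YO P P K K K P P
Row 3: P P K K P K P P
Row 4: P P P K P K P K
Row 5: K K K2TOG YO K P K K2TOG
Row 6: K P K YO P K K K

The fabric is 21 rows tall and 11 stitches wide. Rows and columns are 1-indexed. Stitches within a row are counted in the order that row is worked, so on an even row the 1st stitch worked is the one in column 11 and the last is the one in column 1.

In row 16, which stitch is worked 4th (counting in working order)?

== STITCH ==
P

Derivation:
Row 16 uses chart row ((16-1) mod 6)+1 = 4. Row 16 is even, so WS.
Chart row 4 tiled across columns 1-11: P P P K P K P K P P P
WS row: flip the tiled sequence (start at column 11) and apply K<->P; YO and K2TOG stay.
Row 16 as worked: K K K P K P K P K K K
Counting 4 along the worked row gives P.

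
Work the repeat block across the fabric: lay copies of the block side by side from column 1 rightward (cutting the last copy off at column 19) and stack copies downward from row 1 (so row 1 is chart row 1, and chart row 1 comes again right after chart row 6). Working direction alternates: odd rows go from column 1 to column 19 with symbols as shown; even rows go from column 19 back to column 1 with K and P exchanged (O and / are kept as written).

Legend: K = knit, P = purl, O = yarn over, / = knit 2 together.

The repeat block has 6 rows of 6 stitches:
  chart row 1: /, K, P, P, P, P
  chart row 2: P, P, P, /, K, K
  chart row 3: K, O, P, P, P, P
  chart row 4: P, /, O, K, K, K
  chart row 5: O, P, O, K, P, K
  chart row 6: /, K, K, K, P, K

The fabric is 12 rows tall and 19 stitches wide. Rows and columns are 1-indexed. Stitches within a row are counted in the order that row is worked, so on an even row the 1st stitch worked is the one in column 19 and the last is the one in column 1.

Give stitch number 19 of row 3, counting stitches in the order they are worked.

For row 3: chart row = ((3-1) mod 6) + 1 = 3; this is a RS (odd) row.
Chart row 3 tiled across columns 1-19: K O P P P P K O P P P P K O P P P P K
Right side: take the tiled row as-is (worked left to right from column 1).
Stitch 19 in working order -> K

Result:
K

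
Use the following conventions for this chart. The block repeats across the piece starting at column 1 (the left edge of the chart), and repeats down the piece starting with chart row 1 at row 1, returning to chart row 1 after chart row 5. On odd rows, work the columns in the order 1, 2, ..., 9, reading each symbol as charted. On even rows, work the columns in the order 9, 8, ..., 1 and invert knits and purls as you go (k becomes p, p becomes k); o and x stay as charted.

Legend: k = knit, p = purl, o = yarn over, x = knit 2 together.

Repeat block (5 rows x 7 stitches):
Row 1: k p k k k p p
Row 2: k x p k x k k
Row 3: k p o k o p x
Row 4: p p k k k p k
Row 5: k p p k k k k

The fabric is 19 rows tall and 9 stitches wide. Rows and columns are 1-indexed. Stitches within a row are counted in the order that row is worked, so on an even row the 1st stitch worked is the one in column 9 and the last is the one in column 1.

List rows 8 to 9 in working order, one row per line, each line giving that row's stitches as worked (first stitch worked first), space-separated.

Result:
k p x k o p o k p
p p k k k p k p p

Derivation:
Row 8: chart row 3, WS - tiled (columns 1-9): k p o k o p x k p; work from column 9 back to 1 with k<->p swapped.
Row 9: chart row 4, RS - tile across columns 1-9 and work as-is.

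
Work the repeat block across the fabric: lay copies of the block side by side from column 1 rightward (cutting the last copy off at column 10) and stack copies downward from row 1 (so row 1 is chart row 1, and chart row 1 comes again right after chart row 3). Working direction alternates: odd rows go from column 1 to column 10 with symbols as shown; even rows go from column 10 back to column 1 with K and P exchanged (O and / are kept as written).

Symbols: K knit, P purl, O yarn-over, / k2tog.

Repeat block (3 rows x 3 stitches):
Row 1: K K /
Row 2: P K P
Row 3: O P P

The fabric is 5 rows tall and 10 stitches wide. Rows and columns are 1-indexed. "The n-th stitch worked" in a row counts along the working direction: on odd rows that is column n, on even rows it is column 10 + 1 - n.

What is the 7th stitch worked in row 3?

Result:
O

Derivation:
For row 3: chart row = ((3-1) mod 3) + 1 = 3; this is a RS (odd) row.
Chart row 3 tiled across columns 1-10: O P P O P P O P P O
RS: work column 1 to column 10, symbols as charted — the tiled row is the row as worked.
The 7th stitch worked is O.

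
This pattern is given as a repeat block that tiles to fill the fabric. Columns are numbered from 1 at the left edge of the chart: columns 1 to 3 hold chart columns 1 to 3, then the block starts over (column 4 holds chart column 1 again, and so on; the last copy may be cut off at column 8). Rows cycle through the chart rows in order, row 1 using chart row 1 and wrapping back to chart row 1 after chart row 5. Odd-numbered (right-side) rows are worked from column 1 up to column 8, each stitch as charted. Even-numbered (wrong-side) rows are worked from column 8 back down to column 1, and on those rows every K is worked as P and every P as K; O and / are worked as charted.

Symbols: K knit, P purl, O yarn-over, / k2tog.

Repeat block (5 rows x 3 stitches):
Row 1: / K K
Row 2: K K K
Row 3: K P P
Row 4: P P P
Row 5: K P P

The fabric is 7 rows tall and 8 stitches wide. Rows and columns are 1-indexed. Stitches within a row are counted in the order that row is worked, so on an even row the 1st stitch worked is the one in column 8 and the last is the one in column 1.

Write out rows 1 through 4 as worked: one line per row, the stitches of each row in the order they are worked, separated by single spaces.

Result:
/ K K / K K / K
P P P P P P P P
K P P K P P K P
K K K K K K K K

Derivation:
Row 1: chart row 1, RS - tile across columns 1-8 and work as-is.
Row 2: chart row 2, WS - tiled (columns 1-8): K K K K K K K K; work from column 8 back to 1 with K<->P swapped.
Row 3: chart row 3, RS - tile across columns 1-8 and work as-is.
Row 4: chart row 4, WS - tiled (columns 1-8): P P P P P P P P; work from column 8 back to 1 with K<->P swapped.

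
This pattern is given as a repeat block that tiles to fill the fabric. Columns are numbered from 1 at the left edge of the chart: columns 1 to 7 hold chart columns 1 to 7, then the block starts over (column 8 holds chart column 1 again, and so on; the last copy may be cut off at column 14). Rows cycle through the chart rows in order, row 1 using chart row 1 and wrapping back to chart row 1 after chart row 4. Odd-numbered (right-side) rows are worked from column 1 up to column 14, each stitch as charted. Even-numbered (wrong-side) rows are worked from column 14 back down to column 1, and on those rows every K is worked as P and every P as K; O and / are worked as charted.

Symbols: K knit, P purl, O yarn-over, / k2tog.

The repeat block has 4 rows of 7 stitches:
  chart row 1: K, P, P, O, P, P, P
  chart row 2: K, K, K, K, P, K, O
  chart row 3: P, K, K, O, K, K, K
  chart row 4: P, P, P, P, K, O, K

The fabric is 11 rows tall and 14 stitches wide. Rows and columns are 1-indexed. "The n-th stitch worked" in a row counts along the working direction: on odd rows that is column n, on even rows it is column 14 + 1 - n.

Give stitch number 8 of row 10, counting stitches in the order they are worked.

Result:
O

Derivation:
For row 10: chart row = ((10-1) mod 4) + 1 = 2; this is a WS (even) row.
Chart row 2 tiled across columns 1-14: K K K K P K O K K K K P K O
WS row: flip the tiled sequence (start at column 14) and apply K<->P; O and / stay.
Row 10 as worked: O P K P P P P O P K P P P P
The 8th stitch worked is O.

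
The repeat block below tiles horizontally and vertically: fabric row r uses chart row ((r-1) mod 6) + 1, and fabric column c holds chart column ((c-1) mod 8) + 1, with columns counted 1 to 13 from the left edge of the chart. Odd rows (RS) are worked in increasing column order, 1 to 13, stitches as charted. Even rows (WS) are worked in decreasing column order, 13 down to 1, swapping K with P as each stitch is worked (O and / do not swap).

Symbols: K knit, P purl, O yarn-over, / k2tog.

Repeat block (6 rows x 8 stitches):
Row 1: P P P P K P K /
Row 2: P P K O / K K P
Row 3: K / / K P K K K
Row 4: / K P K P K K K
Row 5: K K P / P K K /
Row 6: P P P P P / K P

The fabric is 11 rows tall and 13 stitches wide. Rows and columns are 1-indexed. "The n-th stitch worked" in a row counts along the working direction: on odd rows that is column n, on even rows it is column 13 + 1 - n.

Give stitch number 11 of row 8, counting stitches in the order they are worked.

== STITCH ==
P

Derivation:
Row 8 uses chart row ((8-1) mod 6)+1 = 2. Row 8 is even, so WS.
Chart row 2 tiled across columns 1-13: P P K O / K K P P P K O /
WS row: flip the tiled sequence (start at column 13) and apply K<->P; O and / stay.
Row 8 as worked: / O P K K K P P / O P K K
The 11th stitch worked is P.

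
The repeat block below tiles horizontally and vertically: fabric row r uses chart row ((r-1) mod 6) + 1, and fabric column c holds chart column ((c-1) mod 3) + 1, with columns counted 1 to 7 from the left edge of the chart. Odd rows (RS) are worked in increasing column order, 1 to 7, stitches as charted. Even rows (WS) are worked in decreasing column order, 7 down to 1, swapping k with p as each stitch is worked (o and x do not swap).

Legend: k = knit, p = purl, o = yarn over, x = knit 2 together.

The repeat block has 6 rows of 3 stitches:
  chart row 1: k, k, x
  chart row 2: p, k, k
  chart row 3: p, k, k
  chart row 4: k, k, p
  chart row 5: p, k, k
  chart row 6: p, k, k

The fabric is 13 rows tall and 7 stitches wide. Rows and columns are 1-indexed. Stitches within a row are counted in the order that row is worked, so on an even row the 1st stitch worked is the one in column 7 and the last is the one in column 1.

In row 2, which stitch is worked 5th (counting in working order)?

For row 2: chart row = ((2-1) mod 6) + 1 = 2; this is a WS (even) row.
Chart row 2 tiled across columns 1-7: p k k p k k p
Wrong side: read the tiled row from column 7 down to 1 and exchange k with p (leave o, x).
Row 2 as worked: k p p k p p k
The 5th stitch worked is p.

Stitch:
p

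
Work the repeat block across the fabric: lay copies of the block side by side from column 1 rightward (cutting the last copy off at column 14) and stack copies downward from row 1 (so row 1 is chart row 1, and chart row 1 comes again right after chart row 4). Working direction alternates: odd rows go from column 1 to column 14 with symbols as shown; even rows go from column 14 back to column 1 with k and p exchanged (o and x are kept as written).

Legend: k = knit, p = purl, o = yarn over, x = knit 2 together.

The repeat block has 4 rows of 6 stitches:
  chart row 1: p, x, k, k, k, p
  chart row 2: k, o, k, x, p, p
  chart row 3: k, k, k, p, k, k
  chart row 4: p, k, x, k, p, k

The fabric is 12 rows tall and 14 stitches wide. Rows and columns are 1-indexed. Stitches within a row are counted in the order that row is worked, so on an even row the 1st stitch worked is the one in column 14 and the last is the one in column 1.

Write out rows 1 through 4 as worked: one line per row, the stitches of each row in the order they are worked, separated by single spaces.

Rows as worked:
p x k k k p p x k k k p p x
o p k k x p o p k k x p o p
k k k p k k k k k p k k k k
p k p k p x p k p k p x p k

Derivation:
Row 1: chart row 1, RS - tile across columns 1-14 and work as-is.
Row 2: chart row 2, WS - tiled (columns 1-14): k o k x p p k o k x p p k o; work from column 14 back to 1 with k<->p swapped.
Row 3: chart row 3, RS - tile across columns 1-14 and work as-is.
Row 4: chart row 4, WS - tiled (columns 1-14): p k x k p k p k x k p k p k; work from column 14 back to 1 with k<->p swapped.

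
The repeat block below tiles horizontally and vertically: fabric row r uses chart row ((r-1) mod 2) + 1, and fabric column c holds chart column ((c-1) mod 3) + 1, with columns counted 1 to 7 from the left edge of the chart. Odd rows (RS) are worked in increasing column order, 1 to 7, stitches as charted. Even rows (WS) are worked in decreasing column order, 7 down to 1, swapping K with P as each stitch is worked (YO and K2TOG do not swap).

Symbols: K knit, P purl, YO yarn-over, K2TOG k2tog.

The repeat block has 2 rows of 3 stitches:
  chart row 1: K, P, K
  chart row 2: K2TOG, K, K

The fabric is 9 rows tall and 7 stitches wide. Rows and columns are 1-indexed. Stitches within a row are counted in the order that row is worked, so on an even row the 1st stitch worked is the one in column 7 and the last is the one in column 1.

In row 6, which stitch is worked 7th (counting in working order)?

== STITCH ==
K2TOG

Derivation:
Row 6: (6-1) mod 2 = 1, so use chart row 2. Even row -> WS.
Chart row 2 tiled across columns 1-7: K2TOG K K K2TOG K K K2TOG
WS: work from column 7 back to column 1 (reverse the tiled row), swapping K<->P (YO and K2TOG unchanged).
Row 6 as worked: K2TOG P P K2TOG P P K2TOG
Counting 7 along the worked row gives K2TOG.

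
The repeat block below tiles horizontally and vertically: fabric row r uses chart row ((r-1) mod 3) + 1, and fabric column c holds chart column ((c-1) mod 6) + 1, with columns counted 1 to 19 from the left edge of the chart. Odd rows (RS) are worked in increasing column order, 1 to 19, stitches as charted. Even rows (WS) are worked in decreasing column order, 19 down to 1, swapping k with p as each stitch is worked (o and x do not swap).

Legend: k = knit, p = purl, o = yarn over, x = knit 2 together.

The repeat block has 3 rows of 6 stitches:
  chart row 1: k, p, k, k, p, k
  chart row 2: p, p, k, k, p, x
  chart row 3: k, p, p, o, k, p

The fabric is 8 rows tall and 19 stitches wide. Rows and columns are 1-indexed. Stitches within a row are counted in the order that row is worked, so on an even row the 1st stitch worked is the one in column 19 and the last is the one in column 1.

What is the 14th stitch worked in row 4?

Result:
p

Derivation:
For row 4: chart row = ((4-1) mod 3) + 1 = 1; this is a WS (even) row.
Chart row 1 tiled across columns 1-19: k p k k p k k p k k p k k p k k p k k
WS row: flip the tiled sequence (start at column 19) and apply k<->p; o and x stay.
Row 4 as worked: p p k p p k p p k p p k p p k p p k p
The 14th stitch worked is p.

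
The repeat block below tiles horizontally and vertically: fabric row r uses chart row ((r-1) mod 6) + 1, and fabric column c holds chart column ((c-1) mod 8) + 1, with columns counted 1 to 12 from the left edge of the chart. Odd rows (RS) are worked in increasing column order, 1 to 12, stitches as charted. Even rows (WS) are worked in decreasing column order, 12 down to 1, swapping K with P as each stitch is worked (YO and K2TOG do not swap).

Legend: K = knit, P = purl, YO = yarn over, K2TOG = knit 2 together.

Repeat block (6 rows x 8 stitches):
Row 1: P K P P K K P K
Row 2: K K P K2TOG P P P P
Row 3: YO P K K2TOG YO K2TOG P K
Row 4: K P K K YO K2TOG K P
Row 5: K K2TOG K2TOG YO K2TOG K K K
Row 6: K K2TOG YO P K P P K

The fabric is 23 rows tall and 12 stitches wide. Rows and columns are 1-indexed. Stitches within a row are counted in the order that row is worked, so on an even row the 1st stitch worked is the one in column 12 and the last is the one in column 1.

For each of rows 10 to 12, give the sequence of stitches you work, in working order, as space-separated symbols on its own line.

Row 10: chart row 4, WS - tiled (columns 1-12): K P K K YO K2TOG K P K P K K; work from column 12 back to 1 with K<->P swapped.
Row 11: chart row 5, RS - tile across columns 1-12 and work as-is.
Row 12: chart row 6, WS - tiled (columns 1-12): K K2TOG YO P K P P K K K2TOG YO P; work from column 12 back to 1 with K<->P swapped.

Result:
P P K P K P K2TOG YO P P K P
K K2TOG K2TOG YO K2TOG K K K K K2TOG K2TOG YO
K YO K2TOG P P K K P K YO K2TOG P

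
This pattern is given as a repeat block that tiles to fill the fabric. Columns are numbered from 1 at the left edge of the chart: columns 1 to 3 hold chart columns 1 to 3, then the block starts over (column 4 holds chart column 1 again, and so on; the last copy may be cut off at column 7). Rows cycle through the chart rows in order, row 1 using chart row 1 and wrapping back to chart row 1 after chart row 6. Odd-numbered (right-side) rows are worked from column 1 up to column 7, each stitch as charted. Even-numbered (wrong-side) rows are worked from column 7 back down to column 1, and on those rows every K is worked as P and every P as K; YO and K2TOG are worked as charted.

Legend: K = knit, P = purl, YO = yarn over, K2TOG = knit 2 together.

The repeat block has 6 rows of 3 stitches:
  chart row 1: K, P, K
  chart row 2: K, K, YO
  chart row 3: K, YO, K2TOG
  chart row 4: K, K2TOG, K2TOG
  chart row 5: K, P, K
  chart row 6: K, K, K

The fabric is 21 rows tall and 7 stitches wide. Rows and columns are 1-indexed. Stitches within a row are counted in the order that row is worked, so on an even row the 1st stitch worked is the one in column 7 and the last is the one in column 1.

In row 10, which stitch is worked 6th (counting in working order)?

Row 10: (10-1) mod 6 = 3, so use chart row 4. Even row -> WS.
Chart row 4 tiled across columns 1-7: K K2TOG K2TOG K K2TOG K2TOG K
WS: work from column 7 back to column 1 (reverse the tiled row), swapping K<->P (YO and K2TOG unchanged).
Row 10 as worked: P K2TOG K2TOG P K2TOG K2TOG P
Stitch 6 in working order -> K2TOG

Stitch:
K2TOG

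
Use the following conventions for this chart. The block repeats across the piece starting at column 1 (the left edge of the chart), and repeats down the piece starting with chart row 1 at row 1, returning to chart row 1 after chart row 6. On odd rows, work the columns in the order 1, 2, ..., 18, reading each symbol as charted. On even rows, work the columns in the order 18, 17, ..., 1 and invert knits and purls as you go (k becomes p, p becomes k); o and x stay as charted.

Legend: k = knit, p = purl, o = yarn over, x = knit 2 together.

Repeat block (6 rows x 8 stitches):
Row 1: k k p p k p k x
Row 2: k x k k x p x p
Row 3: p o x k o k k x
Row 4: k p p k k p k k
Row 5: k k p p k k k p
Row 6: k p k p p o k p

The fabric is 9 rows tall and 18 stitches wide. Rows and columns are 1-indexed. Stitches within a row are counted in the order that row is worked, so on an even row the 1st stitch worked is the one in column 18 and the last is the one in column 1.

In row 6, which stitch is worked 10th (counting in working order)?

Stitch:
p

Derivation:
Row 6 uses chart row ((6-1) mod 6)+1 = 6. Row 6 is even, so WS.
Chart row 6 tiled across columns 1-18: k p k p p o k p k p k p p o k p k p
WS: work from column 18 back to column 1 (reverse the tiled row), swapping k<->p (o and x unchanged).
Row 6 as worked: k p k p o k k p k p k p o k k p k p
The 10th stitch worked is p.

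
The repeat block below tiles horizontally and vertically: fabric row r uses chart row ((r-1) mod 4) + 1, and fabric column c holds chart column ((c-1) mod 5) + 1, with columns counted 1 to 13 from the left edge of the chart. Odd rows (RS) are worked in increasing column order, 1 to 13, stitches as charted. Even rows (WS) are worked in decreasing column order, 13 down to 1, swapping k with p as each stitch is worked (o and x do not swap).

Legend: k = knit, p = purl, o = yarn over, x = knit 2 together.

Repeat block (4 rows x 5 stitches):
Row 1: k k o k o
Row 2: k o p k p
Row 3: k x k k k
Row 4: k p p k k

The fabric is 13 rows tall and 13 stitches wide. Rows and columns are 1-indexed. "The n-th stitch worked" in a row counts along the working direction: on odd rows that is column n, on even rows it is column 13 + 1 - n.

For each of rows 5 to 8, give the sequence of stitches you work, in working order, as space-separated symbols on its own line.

Rows as worked:
k k o k o k k o k o k k o
k o p k p k o p k p k o p
k x k k k k x k k k k x k
k k p p p k k p p p k k p

Derivation:
Row 5: chart row 1, RS - tile across columns 1-13 and work as-is.
Row 6: chart row 2, WS - tiled (columns 1-13): k o p k p k o p k p k o p; work from column 13 back to 1 with k<->p swapped.
Row 7: chart row 3, RS - tile across columns 1-13 and work as-is.
Row 8: chart row 4, WS - tiled (columns 1-13): k p p k k k p p k k k p p; work from column 13 back to 1 with k<->p swapped.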